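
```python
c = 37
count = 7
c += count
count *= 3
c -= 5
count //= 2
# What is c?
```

Trace:
`c = 37` → c = 37
`count = 7` → count = 7
`c += count` → c = 44
`count *= 3` → count = 21
`c -= 5` → c = 39
`count //= 2` → count = 10
So c = 39

Answer: 39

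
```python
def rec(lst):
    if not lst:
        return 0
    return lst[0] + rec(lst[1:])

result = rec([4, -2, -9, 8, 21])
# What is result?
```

4 + (-2) + (-9) + 8 + 21 + 0 = 22

Answer: 22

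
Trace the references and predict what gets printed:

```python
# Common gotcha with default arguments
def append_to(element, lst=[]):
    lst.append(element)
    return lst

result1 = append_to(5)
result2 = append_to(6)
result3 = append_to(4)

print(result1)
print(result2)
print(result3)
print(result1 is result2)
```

Key concept: mutable default argument gotcha.
Step by step:
`result1 = append_to(5)` → result1 = [5]
`result2 = append_to(6)` → result1 = [5, 6] (same object as result2); result2 = [5, 6] (same object as result1)
`result3 = append_to(4)` → result1 = [5, 6, 4] (same object as result2, result3); result2 = [5, 6, 4] (same object as result1, result3); result3 = [5, 6, 4] (same object as result1, result2)
`print(result1)` → prints [5, 6, 4]
`print(result2)` → prints [5, 6, 4]
`print(result3)` → prints [5, 6, 4]
`print(result1 is result2)` → prints True

Answer:
[5, 6, 4]
[5, 6, 4]
[5, 6, 4]
True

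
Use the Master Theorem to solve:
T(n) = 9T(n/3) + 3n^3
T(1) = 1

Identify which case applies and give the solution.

a=9, b=3, f(n)=3n^3. log_3(9) = 2. Since c=3 > 2 and the regularity condition holds (9(n/3)^3 = (9/3^3)n^3 with 9/3^3 < 1), Case 3 applies: T(n) = Θ(f(n)) = O(n^3).

Answer: O(n^3) - Case 3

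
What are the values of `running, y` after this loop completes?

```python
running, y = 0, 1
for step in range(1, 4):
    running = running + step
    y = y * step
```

Sum and factorial of 1 to 3
`running, y` takes the values: (0, 1) → (1, 1) → (3, 1) → (3, 2) → (6, 2) → (6, 6)

Answer: 6, 6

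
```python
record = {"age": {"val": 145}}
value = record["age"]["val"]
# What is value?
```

Trace:
`record = {"age": {"val": 145}}` → record = {'age': {'val': 145}}
`value = record["age"]["val"]` → value = 145
So value = 145

Answer: 145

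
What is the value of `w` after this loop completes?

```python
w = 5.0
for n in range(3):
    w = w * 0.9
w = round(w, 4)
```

Exponential decay: 5.0 * 0.9^3
`w` takes the values: 5.0 → 4.5 → 4.05 → 3.645

Answer: 3.645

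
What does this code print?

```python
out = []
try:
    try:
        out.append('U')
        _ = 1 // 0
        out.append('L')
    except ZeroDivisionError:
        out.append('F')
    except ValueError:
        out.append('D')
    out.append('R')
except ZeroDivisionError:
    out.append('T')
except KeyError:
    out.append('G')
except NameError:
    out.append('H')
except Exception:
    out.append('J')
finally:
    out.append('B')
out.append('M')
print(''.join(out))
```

Execution trace: 'U' (inner try body) → 'F' (inner except ZeroDivisionError) → 'R' (try body, no exception) → 'B' (finally) → 'M' (after the try/except). Output: UFRBM

Answer: UFRBM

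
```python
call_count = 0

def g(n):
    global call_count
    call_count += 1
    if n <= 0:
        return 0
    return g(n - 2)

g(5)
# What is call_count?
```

Linear recursion stepping by 2: 4 calls from n=5 down to ≤0.

Answer: 4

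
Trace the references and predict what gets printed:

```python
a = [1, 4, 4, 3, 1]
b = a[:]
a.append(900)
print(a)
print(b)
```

Key concept: slice [:] creates copy.
Step by step:
`a = [1, 4, 4, 3, 1]` → a = [1, 4, 4, 3, 1]
`b = a[:]` → b = [1, 4, 4, 3, 1]
`a.append(900)` → a = [1, 4, 4, 3, 1, 900]
`print(a)` → prints [1, 4, 4, 3, 1, 900]
`print(b)` → prints [1, 4, 4, 3, 1]

Answer:
[1, 4, 4, 3, 1, 900]
[1, 4, 4, 3, 1]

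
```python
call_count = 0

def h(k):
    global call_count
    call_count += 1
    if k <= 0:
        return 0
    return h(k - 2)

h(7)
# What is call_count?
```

Linear recursion stepping by 2: 5 calls from k=7 down to ≤0.

Answer: 5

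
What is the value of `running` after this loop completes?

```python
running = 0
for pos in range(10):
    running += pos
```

Sum of 0 to 9 = 45
`running` takes the values: 0 → 1 → 3 → 6 → 10 → 15 → 21 → 28 → 36 → 45

Answer: 45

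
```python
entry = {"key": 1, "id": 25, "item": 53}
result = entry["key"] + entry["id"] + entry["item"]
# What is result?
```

Trace:
`entry = {"key": 1, "id": 25, "item": 53}` → entry = {'key': 1, 'id': 25, 'item': 53}
`result = entry["key"] + entry["id"] + entry["item"]` → result = 79
So result = 79

Answer: 79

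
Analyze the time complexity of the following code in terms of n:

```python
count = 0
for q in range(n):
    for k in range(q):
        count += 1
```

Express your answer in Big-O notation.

Each loop level contributes: n × n. Multiplying the contributions gives O(n^2).

Answer: O(n^2)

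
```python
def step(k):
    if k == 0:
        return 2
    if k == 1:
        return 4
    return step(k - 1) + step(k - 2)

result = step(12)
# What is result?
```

Build up from base cases: step(0)=2, step(1)=4, step(2)=6, step(3)=10, step(4)=16, step(5)=26, step(6)=42, ..., step(12)=754

Answer: 754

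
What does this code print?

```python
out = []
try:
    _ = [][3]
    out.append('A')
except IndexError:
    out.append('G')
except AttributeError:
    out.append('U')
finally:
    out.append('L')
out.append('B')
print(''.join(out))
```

Execution trace: 'G' (except IndexError) → 'L' (finally) → 'B' (after the try/except). Output: GLB

Answer: GLB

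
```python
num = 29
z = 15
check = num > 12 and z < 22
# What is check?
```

Trace:
`num = 29` → num = 29
`z = 15` → z = 15
`check = num > 12 and z < 22` → check = True
So check = True

Answer: True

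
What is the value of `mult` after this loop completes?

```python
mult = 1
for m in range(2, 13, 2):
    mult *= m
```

Product of even numbers 2 to 12
`mult` takes the values: 1 → 2 → 8 → 48 → 384 → 3840 → 46080

Answer: 46080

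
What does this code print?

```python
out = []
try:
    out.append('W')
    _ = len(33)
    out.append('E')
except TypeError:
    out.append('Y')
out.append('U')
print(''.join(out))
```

Execution trace: 'W' (try body) → 'Y' (except TypeError) → 'U' (after the try/except). Output: WYU

Answer: WYU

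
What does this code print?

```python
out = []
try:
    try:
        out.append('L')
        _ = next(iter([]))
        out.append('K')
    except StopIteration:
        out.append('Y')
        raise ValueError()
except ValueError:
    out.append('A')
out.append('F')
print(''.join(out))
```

Execution trace: 'L' (inner try body) → 'Y' (inner except StopIteration) → 'A' (outer except ValueError) → 'F' (after the try/except). Output: LYAF

Answer: LYAF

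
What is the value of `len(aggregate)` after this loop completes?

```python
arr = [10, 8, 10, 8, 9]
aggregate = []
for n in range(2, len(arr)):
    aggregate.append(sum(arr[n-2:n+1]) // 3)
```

Number of 3-element averages
`aggregate` takes the values: [] → [9] → [9, 8] → [9, 8, 9]
So `len(aggregate)` = 3

Answer: 3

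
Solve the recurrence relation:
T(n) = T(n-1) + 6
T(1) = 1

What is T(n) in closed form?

Unrolling: T(n) = T(1) + 6·(n-1) = 1 + 6(n-1) = 6n - 5.

Answer: T(n) = 6n - 5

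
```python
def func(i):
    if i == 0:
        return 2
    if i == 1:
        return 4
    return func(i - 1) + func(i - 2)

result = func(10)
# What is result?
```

Build up from base cases: func(0)=2, func(1)=4, func(2)=6, func(3)=10, func(4)=16, func(5)=26, func(6)=42, ..., func(10)=288

Answer: 288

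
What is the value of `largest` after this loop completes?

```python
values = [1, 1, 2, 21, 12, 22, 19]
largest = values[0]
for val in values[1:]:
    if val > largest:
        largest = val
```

Maximum of [1, 1, 2, 21, 12, 22, 19]
`largest` takes the values: 1 → 2 → 21 → 22

Answer: 22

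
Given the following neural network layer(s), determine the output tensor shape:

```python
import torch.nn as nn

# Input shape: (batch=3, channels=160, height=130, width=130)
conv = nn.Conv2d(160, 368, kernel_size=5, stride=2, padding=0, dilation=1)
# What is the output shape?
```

Input: (3, 160, 130, 130) -> Output: (3, 368, 63, 63)

Answer: (3, 368, 63, 63)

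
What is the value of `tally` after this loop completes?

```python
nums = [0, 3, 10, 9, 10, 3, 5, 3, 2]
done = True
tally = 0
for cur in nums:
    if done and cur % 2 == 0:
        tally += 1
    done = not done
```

Count even values at even positions
`tally` takes the values: 0 → 1 → 2 → 3 → 4

Answer: 4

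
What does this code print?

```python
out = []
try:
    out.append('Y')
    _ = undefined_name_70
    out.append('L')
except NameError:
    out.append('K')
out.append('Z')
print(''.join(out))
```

Execution trace: 'Y' (try body) → 'K' (except NameError) → 'Z' (after the try/except). Output: YKZ

Answer: YKZ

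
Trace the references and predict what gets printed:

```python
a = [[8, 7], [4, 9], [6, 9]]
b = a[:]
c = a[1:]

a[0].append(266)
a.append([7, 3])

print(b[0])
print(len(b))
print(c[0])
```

Key concept: slice with nested mutation.
Step by step:
`a = [[8, 7], [4, 9], [6, 9]]` → a = [[8, 7], [4, 9], [6, 9]]
`b = a[:]` → b = [[8, 7], [4, 9], [6, 9]]
`c = a[1:]` → c = [[4, 9], [6, 9]]
`a[0].append(266)` → a = [[8, 7, 266], [4, 9], [6, 9]]; b = [[8, 7, 266], [4, 9], [6, 9]]
`a.append([7, 3])` → a = [[8, 7, 266], [4, 9], [6, 9], [7, 3]]
`print(b[0])` → prints [8, 7, 266]
`print(len(b))` → prints 3
`print(c[0])` → prints [4, 9]

Answer:
[8, 7, 266]
3
[4, 9]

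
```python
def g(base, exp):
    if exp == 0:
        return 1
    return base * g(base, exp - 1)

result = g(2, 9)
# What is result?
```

g(2, 9) = 2 * 2 * 2 * 2 * 2 * 2 * 2 * 2 * 2 = 512

Answer: 512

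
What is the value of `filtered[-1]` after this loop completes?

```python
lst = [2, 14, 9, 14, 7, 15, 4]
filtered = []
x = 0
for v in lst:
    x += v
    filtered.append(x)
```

Cumulative sum ends at 65
`filtered` takes the values: [] → [2] → [2, 16] → [2, 16, 25] → [2, 16, 25, 39] → [2, 16, 25, 39, 46] → [2, 16, 25, 39, 46, 61] → [2, 16, 25, 39, 46, 61, 65]
So `filtered[-1]` = 65

Answer: 65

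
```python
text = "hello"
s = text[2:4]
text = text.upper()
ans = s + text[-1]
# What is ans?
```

Trace:
`text = "hello"` → text = 'hello'
`s = text[2:4]` → s = 'll'
`text = text.upper()` → text = 'HELLO'
`ans = s + text[-1]` → ans = 'llO'
So ans = 'llO'

Answer: 'llO'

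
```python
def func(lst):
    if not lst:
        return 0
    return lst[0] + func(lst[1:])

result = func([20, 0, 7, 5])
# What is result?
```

20 + 0 + 7 + 5 + 0 = 32

Answer: 32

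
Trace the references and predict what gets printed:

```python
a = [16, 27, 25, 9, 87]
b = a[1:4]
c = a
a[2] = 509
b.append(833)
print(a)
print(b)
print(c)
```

Key concept: slice vs alias.
Step by step:
`a = [16, 27, 25, 9, 87]` → a = [16, 27, 25, 9, 87]
`b = a[1:4]` → b = [27, 25, 9]
`c = a` → c = [16, 27, 25, 9, 87] (same object as a)
`a[2] = 509` → a = [16, 27, 509, 9, 87] (same object as c); c = [16, 27, 509, 9, 87] (same object as a)
`b.append(833)` → b = [27, 25, 9, 833]
`print(a)` → prints [16, 27, 509, 9, 87]
`print(b)` → prints [27, 25, 9, 833]
`print(c)` → prints [16, 27, 509, 9, 87]

Answer:
[16, 27, 509, 9, 87]
[27, 25, 9, 833]
[16, 27, 509, 9, 87]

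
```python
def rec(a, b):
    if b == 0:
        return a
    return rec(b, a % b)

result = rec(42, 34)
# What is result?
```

rec(42, 34) -> rec(34, 8) -> rec(8, 2) -> rec(2, 0) -> 2

Answer: 2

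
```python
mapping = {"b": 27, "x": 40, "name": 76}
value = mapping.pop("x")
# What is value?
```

Trace:
`mapping = {"b": 27, "x": 40, "name": 76}` → mapping = {'b': 27, 'x': 40, 'name': 76}
`value = mapping.pop("x")` → mapping = {'b': 27, 'name': 76}; value = 40
So value = 40

Answer: 40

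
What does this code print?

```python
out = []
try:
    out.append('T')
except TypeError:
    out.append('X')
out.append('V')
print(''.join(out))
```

Execution trace: 'T' (try body, no exception) → 'V' (after the try/except). Output: TV

Answer: TV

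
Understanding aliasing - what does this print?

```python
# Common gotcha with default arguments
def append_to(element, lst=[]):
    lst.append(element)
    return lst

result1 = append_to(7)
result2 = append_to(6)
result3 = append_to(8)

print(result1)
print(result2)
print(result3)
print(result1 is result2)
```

Key concept: mutable default argument gotcha.
Step by step:
`result1 = append_to(7)` → result1 = [7]
`result2 = append_to(6)` → result1 = [7, 6] (same object as result2); result2 = [7, 6] (same object as result1)
`result3 = append_to(8)` → result1 = [7, 6, 8] (same object as result2, result3); result2 = [7, 6, 8] (same object as result1, result3); result3 = [7, 6, 8] (same object as result1, result2)
`print(result1)` → prints [7, 6, 8]
`print(result2)` → prints [7, 6, 8]
`print(result3)` → prints [7, 6, 8]
`print(result1 is result2)` → prints True

Answer:
[7, 6, 8]
[7, 6, 8]
[7, 6, 8]
True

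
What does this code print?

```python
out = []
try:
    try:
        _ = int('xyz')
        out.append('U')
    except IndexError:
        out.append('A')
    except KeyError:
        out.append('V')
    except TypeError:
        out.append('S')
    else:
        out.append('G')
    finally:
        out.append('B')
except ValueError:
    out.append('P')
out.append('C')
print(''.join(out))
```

Execution trace: 'B' (finally) → 'P' (outer except ValueError) → 'C' (after the try/except). Output: BPC

Answer: BPC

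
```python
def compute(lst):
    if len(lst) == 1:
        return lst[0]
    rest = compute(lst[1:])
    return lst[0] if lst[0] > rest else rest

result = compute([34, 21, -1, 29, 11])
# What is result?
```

Recursive max over [34, 21, -1, 29, 11] = 34

Answer: 34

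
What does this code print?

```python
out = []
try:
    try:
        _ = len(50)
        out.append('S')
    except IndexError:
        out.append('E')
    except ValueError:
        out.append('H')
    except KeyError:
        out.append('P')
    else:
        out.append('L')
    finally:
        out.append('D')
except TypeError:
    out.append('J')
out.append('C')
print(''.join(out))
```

Execution trace: 'D' (finally) → 'J' (outer except TypeError) → 'C' (after the try/except). Output: DJC

Answer: DJC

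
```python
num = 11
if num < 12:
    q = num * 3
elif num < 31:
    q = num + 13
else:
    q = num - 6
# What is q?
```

Trace:
`num = 11` → num = 11
`if num < 12: ...` → num < 12 is True → q = 33
So q = 33

Answer: 33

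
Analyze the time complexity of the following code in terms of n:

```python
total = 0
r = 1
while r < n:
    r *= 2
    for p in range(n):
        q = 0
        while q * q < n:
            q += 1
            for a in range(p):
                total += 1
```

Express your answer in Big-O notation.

Each loop level contributes: log n × n × √n × n. Multiplying the contributions gives O(n^2√n log n).

Answer: O(n^2√n log n)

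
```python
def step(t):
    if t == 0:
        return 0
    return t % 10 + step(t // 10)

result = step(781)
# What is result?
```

Sum of digits of 781: 1 + 8 + 7 = 16

Answer: 16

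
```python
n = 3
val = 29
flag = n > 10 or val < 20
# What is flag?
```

Trace:
`n = 3` → n = 3
`val = 29` → val = 29
`flag = n > 10 or val < 20` → flag = False
So flag = False

Answer: False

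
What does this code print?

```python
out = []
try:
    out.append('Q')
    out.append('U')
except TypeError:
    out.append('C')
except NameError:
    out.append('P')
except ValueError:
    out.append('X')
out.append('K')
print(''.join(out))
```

Execution trace: 'Q' (try body) → 'U' (try body, no exception) → 'K' (after the try/except). Output: QUK

Answer: QUK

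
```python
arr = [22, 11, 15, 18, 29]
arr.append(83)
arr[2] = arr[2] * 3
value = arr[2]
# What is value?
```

Trace:
`arr = [22, 11, 15, 18, 29]` → arr = [22, 11, 15, 18, 29]
`arr.append(83)` → arr = [22, 11, 15, 18, 29, 83]
`arr[2] = arr[2] * 3` → arr = [22, 11, 45, 18, 29, 83]
`value = arr[2]` → value = 45
So value = 45

Answer: 45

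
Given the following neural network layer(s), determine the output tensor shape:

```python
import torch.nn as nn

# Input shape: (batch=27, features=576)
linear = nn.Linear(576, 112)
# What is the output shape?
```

Input: (27, 576) -> Output: (27, 112)

Answer: (27, 112)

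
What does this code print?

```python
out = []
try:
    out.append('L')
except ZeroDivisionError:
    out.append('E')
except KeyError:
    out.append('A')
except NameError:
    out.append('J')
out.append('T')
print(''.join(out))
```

Execution trace: 'L' (try body, no exception) → 'T' (after the try/except). Output: LT

Answer: LT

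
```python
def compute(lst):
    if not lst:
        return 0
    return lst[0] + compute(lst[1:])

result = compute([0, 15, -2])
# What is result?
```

0 + 15 + (-2) + 0 = 13

Answer: 13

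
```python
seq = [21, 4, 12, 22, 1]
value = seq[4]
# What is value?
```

Trace:
`seq = [21, 4, 12, 22, 1]` → seq = [21, 4, 12, 22, 1]
`value = seq[4]` → value = 1
So value = 1

Answer: 1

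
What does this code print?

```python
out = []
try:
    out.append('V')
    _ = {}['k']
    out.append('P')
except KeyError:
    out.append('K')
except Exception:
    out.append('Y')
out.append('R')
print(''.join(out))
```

Execution trace: 'V' (try body) → 'K' (except KeyError) → 'R' (after the try/except). Output: VKR

Answer: VKR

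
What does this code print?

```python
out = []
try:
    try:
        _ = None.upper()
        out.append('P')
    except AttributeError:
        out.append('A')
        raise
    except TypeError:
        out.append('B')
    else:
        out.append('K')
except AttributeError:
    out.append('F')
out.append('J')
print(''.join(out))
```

Execution trace: 'A' (inner except AttributeError) → 'F' (outer except AttributeError) → 'J' (after the try/except). Output: AFJ

Answer: AFJ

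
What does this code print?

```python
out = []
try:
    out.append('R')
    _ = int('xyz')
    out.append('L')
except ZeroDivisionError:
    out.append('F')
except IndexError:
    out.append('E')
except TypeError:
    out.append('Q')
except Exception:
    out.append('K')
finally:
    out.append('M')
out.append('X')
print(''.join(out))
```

Execution trace: 'R' (try body) → 'K' (except Exception) → 'M' (finally) → 'X' (after the try/except). Output: RKMX

Answer: RKMX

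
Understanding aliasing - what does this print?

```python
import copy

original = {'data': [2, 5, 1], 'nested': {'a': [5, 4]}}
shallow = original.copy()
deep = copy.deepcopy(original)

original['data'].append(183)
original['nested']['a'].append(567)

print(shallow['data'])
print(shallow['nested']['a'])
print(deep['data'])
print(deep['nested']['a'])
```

Key concept: comparing shallow vs deep copy.
Step by step:
`original = {'data': [2, 5, 1], 'nested': {'a': [5, 4]}}` → original = {'data': [2, 5, 1], 'nested': {'a': [5, 4]}}
`shallow = original.copy()` → shallow = {'data': [2, 5, 1], 'nested': {'a': [5, 4]}}
`deep = copy.deepcopy(original)` → deep = {'data': [2, 5, 1], 'nested': {'a': [5, 4]}}
`original['data'].append(183)` → original = {'data': [2, 5, 1, 183], 'nested': {'a': [5, 4]}}; shallow = {'data': [2, 5, 1, 183], 'nested': {'a': [5, 4]}}
`original['nested']['a'].append(567)` → original = {'data': [2, 5, 1, 183], 'nested': {'a': [5, 4, 567]}}; shallow = {'data': [2, 5, 1, 183], 'nested': {'a': [5, 4, 567]}}
`print(shallow['data'])` → prints [2, 5, 1, 183]
`print(shallow['nested']['a'])` → prints [5, 4, 567]
`print(deep['data'])` → prints [2, 5, 1]
`print(deep['nested']['a'])` → prints [5, 4]

Answer:
[2, 5, 1, 183]
[5, 4, 567]
[2, 5, 1]
[5, 4]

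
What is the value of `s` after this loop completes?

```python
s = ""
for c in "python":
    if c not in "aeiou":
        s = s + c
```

Remove vowels from 'python'
`s` takes the values: "" → "p" → "py" → "pyt" → "pyth" → "pythn"

Answer: "pythn"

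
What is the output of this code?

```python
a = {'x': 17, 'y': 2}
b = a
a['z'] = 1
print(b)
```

Key concept: dict aliasing.
Step by step:
`a = {'x': 17, 'y': 2}` → a = {'x': 17, 'y': 2}
`b = a` → b = {'x': 17, 'y': 2} (same object as a)
`a['z'] = 1` → a = {'x': 17, 'y': 2, 'z': 1} (same object as b); b = {'x': 17, 'y': 2, 'z': 1} (same object as a)
`print(b)` → prints {'x': 17, 'y': 2, 'z': 1}

Answer: {'x': 17, 'y': 2, 'z': 1}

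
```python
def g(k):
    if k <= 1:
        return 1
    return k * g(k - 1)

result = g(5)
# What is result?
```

g(5) = 5 * 4 * 3 * 2 * 1 = 120

Answer: 120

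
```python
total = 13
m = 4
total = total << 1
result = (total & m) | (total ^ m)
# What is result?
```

Trace:
`total = 13` → total = 13
`m = 4` → m = 4
`total = total << 1` → total = 26
`result = (total & m) | (total ^ m)` → result = 30
So result = 30

Answer: 30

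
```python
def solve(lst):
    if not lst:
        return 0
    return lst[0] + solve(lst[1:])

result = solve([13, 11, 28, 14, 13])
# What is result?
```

13 + 11 + 28 + 14 + 13 + 0 = 79

Answer: 79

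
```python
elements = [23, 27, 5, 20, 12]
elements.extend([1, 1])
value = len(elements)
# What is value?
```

Trace:
`elements = [23, 27, 5, 20, 12]` → elements = [23, 27, 5, 20, 12]
`elements.extend([1, 1])` → elements = [23, 27, 5, 20, 12, 1, 1]
`value = len(elements)` → value = 7
So value = 7

Answer: 7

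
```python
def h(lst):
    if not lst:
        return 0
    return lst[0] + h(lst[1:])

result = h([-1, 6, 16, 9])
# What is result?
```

(-1) + 6 + 16 + 9 + 0 = 30

Answer: 30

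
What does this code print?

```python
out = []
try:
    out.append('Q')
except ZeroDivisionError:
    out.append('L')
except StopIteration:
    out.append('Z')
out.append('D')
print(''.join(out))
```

Execution trace: 'Q' (try body, no exception) → 'D' (after the try/except). Output: QD

Answer: QD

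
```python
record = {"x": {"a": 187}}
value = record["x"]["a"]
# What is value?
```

Trace:
`record = {"x": {"a": 187}}` → record = {'x': {'a': 187}}
`value = record["x"]["a"]` → value = 187
So value = 187

Answer: 187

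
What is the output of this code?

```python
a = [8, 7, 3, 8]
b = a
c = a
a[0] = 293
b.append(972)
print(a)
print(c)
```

Key concept: multiple aliases.
Step by step:
`a = [8, 7, 3, 8]` → a = [8, 7, 3, 8]
`b = a` → b = [8, 7, 3, 8] (same object as a)
`c = a` → c = [8, 7, 3, 8] (same object as a, b)
`a[0] = 293` → a = [293, 7, 3, 8] (same object as b, c); b = [293, 7, 3, 8] (same object as a, c); c = [293, 7, 3, 8] (same object as a, b)
`b.append(972)` → a = [293, 7, 3, 8, 972] (same object as b, c); b = [293, 7, 3, 8, 972] (same object as a, c); c = [293, 7, 3, 8, 972] (same object as a, b)
`print(a)` → prints [293, 7, 3, 8, 972]
`print(c)` → prints [293, 7, 3, 8, 972]

Answer:
[293, 7, 3, 8, 972]
[293, 7, 3, 8, 972]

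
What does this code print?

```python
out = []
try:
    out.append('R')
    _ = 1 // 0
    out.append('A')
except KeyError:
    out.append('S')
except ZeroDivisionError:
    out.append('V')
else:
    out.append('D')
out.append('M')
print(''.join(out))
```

Execution trace: 'R' (try body) → 'V' (except ZeroDivisionError) → 'M' (after the try/except). Output: RVM

Answer: RVM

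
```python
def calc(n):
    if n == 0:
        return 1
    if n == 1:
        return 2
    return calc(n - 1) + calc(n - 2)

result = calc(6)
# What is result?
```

Build up from base cases: calc(0)=1, calc(1)=2, calc(2)=3, calc(3)=5, calc(4)=8, calc(5)=13, calc(6)=21

Answer: 21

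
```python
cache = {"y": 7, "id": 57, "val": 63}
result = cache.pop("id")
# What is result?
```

Trace:
`cache = {"y": 7, "id": 57, "val": 63}` → cache = {'y': 7, 'id': 57, 'val': 63}
`result = cache.pop("id")` → cache = {'y': 7, 'val': 63}; result = 57
So result = 57

Answer: 57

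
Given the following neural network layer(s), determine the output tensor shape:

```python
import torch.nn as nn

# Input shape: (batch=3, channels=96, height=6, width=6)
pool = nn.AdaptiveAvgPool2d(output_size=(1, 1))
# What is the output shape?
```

Input: (3, 96, 6, 6) -> Output: (3, 96, 1, 1)

Answer: (3, 96, 1, 1)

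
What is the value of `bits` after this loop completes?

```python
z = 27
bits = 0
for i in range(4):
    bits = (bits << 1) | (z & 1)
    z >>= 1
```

Reverse lowest 4 bits of 27
`bits` takes the values: 0 → 1 → 3 → 6 → 13

Answer: 13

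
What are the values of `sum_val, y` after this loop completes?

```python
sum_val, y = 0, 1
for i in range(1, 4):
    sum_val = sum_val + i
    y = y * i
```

Sum and factorial of 1 to 3
`sum_val, y` takes the values: (0, 1) → (1, 1) → (3, 1) → (3, 2) → (6, 2) → (6, 6)

Answer: 6, 6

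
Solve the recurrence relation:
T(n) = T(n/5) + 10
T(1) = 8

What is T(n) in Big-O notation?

Each step divides n by 5 and adds 10. After log_5(n) steps we reach T(1)=8. So T(n) = 10·log_5(n) + 8 = O(log n).

Answer: O(log n)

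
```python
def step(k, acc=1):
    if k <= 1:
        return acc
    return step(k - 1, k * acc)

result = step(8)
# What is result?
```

Accumulator trace (n, acc): (8, 1) -> (7, 8) -> (6, 56) -> (5, 336) -> (4, 1680) -> (3, 6720) -> (2, 20160) -> (1, 40320) -> return 40320

Answer: 40320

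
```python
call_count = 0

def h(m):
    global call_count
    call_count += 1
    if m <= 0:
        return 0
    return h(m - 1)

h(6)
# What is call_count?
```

Linear recursion stepping by 1: 7 calls from m=6 down to ≤0.

Answer: 7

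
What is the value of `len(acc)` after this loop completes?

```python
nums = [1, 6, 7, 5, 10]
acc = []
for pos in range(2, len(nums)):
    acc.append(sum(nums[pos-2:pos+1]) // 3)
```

Number of 3-element averages
`acc` takes the values: [] → [4] → [4, 6] → [4, 6, 7]
So `len(acc)` = 3

Answer: 3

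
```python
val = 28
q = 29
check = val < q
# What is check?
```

Trace:
`val = 28` → val = 28
`q = 29` → q = 29
`check = val < q` → check = True
So check = True

Answer: True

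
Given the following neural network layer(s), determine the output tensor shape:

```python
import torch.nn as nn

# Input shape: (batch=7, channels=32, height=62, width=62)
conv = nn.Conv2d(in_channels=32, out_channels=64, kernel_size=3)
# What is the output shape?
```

Input: (7, 32, 62, 62) -> Output: (7, 64, 60, 60)

Answer: (7, 64, 60, 60)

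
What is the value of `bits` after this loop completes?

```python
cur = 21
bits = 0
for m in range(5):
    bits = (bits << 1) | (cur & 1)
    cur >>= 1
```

Reverse lowest 5 bits of 21
`bits` takes the values: 0 → 1 → 2 → 5 → 10 → 21

Answer: 21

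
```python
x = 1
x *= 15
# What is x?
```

Trace:
`x = 1` → x = 1
`x *= 15` → x = 15
So x = 15

Answer: 15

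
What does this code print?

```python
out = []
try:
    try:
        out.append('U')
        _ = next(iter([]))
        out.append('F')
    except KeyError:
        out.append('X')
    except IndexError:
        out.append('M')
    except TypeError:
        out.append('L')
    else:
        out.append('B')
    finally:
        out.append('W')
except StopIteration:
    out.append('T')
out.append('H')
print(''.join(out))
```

Execution trace: 'U' (try body) → 'W' (finally) → 'T' (outer except StopIteration) → 'H' (after the try/except). Output: UWTH

Answer: UWTH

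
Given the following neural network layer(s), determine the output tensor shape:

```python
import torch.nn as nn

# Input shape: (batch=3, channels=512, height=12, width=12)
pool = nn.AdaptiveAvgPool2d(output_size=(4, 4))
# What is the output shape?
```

Input: (3, 512, 12, 12) -> Output: (3, 512, 4, 4)

Answer: (3, 512, 4, 4)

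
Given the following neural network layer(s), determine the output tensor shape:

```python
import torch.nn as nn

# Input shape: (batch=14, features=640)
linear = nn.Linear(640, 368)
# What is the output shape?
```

Input: (14, 640) -> Output: (14, 368)

Answer: (14, 368)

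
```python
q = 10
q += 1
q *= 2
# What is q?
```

Trace:
`q = 10` → q = 10
`q += 1` → q = 11
`q *= 2` → q = 22
So q = 22

Answer: 22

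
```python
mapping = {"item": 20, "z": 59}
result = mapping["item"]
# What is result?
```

Trace:
`mapping = {"item": 20, "z": 59}` → mapping = {'item': 20, 'z': 59}
`result = mapping["item"]` → result = 20
So result = 20

Answer: 20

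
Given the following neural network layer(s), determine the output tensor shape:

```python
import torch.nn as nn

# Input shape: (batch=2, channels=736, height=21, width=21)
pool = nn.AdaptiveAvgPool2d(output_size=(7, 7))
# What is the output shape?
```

Input: (2, 736, 21, 21) -> Output: (2, 736, 7, 7)

Answer: (2, 736, 7, 7)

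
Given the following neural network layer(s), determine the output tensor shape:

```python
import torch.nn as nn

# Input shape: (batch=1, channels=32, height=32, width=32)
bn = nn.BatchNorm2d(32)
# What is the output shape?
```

Input: (1, 32, 32, 32) -> Output: (1, 32, 32, 32)

Answer: (1, 32, 32, 32)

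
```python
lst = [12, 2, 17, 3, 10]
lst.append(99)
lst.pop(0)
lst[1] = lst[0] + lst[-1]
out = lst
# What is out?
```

Trace:
`lst = [12, 2, 17, 3, 10]` → lst = [12, 2, 17, 3, 10]
`lst.append(99)` → lst = [12, 2, 17, 3, 10, 99]
`lst.pop(0)` → lst = [2, 17, 3, 10, 99]
`lst[1] = lst[0] + lst[-1]` → lst = [2, 101, 3, 10, 99]
`out = lst` → out = [2, 101, 3, 10, 99]
So out = [2, 101, 3, 10, 99]

Answer: [2, 101, 3, 10, 99]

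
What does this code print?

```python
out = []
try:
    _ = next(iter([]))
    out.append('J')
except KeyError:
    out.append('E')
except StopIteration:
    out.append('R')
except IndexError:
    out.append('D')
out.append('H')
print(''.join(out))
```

Execution trace: 'R' (except StopIteration) → 'H' (after the try/except). Output: RH

Answer: RH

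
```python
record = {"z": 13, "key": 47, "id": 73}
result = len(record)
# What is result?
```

Trace:
`record = {"z": 13, "key": 47, "id": 73}` → record = {'z': 13, 'key': 47, 'id': 73}
`result = len(record)` → result = 3
So result = 3

Answer: 3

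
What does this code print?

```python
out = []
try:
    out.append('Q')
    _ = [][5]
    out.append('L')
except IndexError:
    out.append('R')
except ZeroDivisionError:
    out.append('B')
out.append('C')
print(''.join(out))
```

Execution trace: 'Q' (try body) → 'R' (except IndexError) → 'C' (after the try/except). Output: QRC

Answer: QRC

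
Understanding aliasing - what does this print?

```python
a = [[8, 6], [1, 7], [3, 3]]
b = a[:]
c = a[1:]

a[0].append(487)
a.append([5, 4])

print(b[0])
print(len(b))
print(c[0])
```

Key concept: slice with nested mutation.
Step by step:
`a = [[8, 6], [1, 7], [3, 3]]` → a = [[8, 6], [1, 7], [3, 3]]
`b = a[:]` → b = [[8, 6], [1, 7], [3, 3]]
`c = a[1:]` → c = [[1, 7], [3, 3]]
`a[0].append(487)` → a = [[8, 6, 487], [1, 7], [3, 3]]; b = [[8, 6, 487], [1, 7], [3, 3]]
`a.append([5, 4])` → a = [[8, 6, 487], [1, 7], [3, 3], [5, 4]]
`print(b[0])` → prints [8, 6, 487]
`print(len(b))` → prints 3
`print(c[0])` → prints [1, 7]

Answer:
[8, 6, 487]
3
[1, 7]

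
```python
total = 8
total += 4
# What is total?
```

Trace:
`total = 8` → total = 8
`total += 4` → total = 12
So total = 12

Answer: 12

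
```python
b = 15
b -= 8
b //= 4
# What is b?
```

Trace:
`b = 15` → b = 15
`b -= 8` → b = 7
`b //= 4` → b = 1
So b = 1

Answer: 1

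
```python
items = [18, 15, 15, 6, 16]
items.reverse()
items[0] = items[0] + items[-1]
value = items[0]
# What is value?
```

Trace:
`items = [18, 15, 15, 6, 16]` → items = [18, 15, 15, 6, 16]
`items.reverse()` → items = [16, 6, 15, 15, 18]
`items[0] = items[0] + items[-1]` → items = [34, 6, 15, 15, 18]
`value = items[0]` → value = 34
So value = 34

Answer: 34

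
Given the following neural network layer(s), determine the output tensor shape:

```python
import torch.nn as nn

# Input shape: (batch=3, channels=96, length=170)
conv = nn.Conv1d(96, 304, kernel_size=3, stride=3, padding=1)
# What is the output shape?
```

Input: (3, 96, 170) -> Output: (3, 304, 57)

Answer: (3, 304, 57)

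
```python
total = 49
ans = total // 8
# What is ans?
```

Trace:
`total = 49` → total = 49
`ans = total // 8` → ans = 6
So ans = 6

Answer: 6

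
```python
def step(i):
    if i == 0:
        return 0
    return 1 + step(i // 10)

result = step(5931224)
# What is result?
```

Count of digits of 5931224: 7

Answer: 7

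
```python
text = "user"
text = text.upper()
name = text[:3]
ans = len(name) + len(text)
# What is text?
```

Trace:
`text = "user"` → text = 'user'
`text = text.upper()` → text = 'USER'
`name = text[:3]` → name = 'USE'
`ans = len(name) + len(text)` → ans = 7
So text = 'USER'

Answer: 'USER'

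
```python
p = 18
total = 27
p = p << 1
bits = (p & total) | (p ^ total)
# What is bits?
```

Trace:
`p = 18` → p = 18
`total = 27` → total = 27
`p = p << 1` → p = 36
`bits = (p & total) | (p ^ total)` → bits = 63
So bits = 63

Answer: 63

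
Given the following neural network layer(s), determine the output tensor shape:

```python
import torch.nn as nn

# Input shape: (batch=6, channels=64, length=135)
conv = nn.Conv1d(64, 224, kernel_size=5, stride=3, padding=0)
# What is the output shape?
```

Input: (6, 64, 135) -> Output: (6, 224, 44)

Answer: (6, 224, 44)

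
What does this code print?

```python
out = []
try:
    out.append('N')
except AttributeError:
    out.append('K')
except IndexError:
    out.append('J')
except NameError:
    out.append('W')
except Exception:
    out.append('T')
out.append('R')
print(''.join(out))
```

Execution trace: 'N' (try body, no exception) → 'R' (after the try/except). Output: NR

Answer: NR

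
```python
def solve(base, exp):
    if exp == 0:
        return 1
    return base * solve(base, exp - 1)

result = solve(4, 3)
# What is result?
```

solve(4, 3) = 4 * 4 * 4 = 64

Answer: 64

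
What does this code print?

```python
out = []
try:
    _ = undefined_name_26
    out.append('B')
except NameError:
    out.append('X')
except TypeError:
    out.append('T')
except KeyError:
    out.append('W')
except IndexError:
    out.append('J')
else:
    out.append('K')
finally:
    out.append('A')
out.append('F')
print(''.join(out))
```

Execution trace: 'X' (except NameError) → 'A' (finally) → 'F' (after the try/except). Output: XAF

Answer: XAF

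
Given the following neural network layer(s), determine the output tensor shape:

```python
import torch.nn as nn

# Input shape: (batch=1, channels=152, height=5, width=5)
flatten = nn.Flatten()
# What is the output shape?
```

Input: (1, 152, 5, 5) -> Output: (1, 3800)

Answer: (1, 3800)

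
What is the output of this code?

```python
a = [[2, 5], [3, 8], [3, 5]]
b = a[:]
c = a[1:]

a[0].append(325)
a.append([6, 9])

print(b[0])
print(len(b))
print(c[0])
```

Key concept: slice with nested mutation.
Step by step:
`a = [[2, 5], [3, 8], [3, 5]]` → a = [[2, 5], [3, 8], [3, 5]]
`b = a[:]` → b = [[2, 5], [3, 8], [3, 5]]
`c = a[1:]` → c = [[3, 8], [3, 5]]
`a[0].append(325)` → a = [[2, 5, 325], [3, 8], [3, 5]]; b = [[2, 5, 325], [3, 8], [3, 5]]
`a.append([6, 9])` → a = [[2, 5, 325], [3, 8], [3, 5], [6, 9]]
`print(b[0])` → prints [2, 5, 325]
`print(len(b))` → prints 3
`print(c[0])` → prints [3, 8]

Answer:
[2, 5, 325]
3
[3, 8]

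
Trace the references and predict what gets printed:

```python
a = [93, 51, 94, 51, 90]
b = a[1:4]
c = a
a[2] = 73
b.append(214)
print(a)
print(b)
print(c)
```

Key concept: slice vs alias.
Step by step:
`a = [93, 51, 94, 51, 90]` → a = [93, 51, 94, 51, 90]
`b = a[1:4]` → b = [51, 94, 51]
`c = a` → c = [93, 51, 94, 51, 90] (same object as a)
`a[2] = 73` → a = [93, 51, 73, 51, 90] (same object as c); c = [93, 51, 73, 51, 90] (same object as a)
`b.append(214)` → b = [51, 94, 51, 214]
`print(a)` → prints [93, 51, 73, 51, 90]
`print(b)` → prints [51, 94, 51, 214]
`print(c)` → prints [93, 51, 73, 51, 90]

Answer:
[93, 51, 73, 51, 90]
[51, 94, 51, 214]
[93, 51, 73, 51, 90]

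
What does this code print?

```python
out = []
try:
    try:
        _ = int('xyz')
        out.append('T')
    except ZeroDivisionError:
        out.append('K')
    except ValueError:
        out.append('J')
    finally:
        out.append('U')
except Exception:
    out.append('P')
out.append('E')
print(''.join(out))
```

Execution trace: 'J' (inner except ValueError) → 'U' (inner finally) → 'E' (after the try/except). Output: JUE

Answer: JUE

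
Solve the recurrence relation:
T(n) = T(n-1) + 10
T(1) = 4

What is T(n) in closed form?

Unrolling: T(n) = T(1) + 10·(n-1) = 4 + 10(n-1) = 10n - 6.

Answer: T(n) = 10n - 6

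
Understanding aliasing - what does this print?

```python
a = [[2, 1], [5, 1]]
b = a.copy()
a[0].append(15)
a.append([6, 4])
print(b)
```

Key concept: shallow copy with nested lists.
Step by step:
`a = [[2, 1], [5, 1]]` → a = [[2, 1], [5, 1]]
`b = a.copy()` → b = [[2, 1], [5, 1]]
`a[0].append(15)` → a = [[2, 1, 15], [5, 1]]; b = [[2, 1, 15], [5, 1]]
`a.append([6, 4])` → a = [[2, 1, 15], [5, 1], [6, 4]]
`print(b)` → prints [[2, 1, 15], [5, 1]]

Answer: [[2, 1, 15], [5, 1]]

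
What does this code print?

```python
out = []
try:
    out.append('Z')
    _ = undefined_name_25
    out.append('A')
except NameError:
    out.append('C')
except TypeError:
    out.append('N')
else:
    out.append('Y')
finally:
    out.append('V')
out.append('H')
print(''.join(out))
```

Execution trace: 'Z' (try body) → 'C' (except NameError) → 'V' (finally) → 'H' (after the try/except). Output: ZCVH

Answer: ZCVH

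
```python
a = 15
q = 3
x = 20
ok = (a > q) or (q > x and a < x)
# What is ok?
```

Trace:
`a = 15` → a = 15
`q = 3` → q = 3
`x = 20` → x = 20
`ok = (a > q) or (q > x and a < x)` → ok = True
So ok = True

Answer: True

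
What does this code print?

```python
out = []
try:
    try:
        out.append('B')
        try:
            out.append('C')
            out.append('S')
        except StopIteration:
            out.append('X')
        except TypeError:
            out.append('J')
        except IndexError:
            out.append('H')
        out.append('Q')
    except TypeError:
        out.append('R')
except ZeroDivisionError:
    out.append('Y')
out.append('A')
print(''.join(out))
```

Execution trace: 'B' (try body) → 'C' (inner try body) → 'S' (inner try body, no exception) → 'Q' (try body, no exception) → 'A' (after the try/except). Output: BCSQA

Answer: BCSQA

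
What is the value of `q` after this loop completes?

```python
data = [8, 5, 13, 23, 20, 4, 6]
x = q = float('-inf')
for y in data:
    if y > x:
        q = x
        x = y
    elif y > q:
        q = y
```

Second largest (with repeats) in [8, 5, 13, 23, 20, 4, 6]
`q` takes the values: -inf → 5 → 8 → 13 → 20

Answer: 20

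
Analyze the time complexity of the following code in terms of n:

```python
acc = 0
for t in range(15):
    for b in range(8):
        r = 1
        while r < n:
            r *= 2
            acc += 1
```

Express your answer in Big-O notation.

Each loop level contributes: 1 × 1 × log n. Multiplying the contributions gives O(log n).

Answer: O(log n)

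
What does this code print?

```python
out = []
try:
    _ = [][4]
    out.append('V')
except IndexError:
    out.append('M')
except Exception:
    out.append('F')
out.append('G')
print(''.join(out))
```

Execution trace: 'M' (except IndexError) → 'G' (after the try/except). Output: MG

Answer: MG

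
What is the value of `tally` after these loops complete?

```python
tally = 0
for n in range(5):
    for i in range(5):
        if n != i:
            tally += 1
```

5² - 5 (exclude diagonal)
`tally` takes the values: 0 → 1 → 2 → 3 → 4 → 5 → 6 → 7 → 8 → 9 → 10 → 11 → 12 → 13 → 14 → 15 → 16 → 17 → 18 → 19 → 20

Answer: 20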